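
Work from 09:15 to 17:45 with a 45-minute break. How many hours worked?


Total time = (17×60+45) - (9×60+15)
= 1065 - 555 = 510 min
Minus break: 510 - 45 = 465 min
= 7h 45m

7h 45m (465 minutes)


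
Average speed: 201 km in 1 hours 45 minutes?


Distance: 201 km
Time: 1h 45m = 105 min = 105/60 = 7/4 hours
Speed = 201 ÷ (7/4) = 201 × 4 / 7 = 804/7 ≈ 114.9 km/h

114.9 km/h


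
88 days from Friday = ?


Start: Friday (index 4)
(4 + 88) mod 7
= 92 mod 7
= 1
Index 1 → Tuesday

Tuesday


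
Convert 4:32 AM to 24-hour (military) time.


04:32

Input: 4:32 AM
AM hour stays: 4


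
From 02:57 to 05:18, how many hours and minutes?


2h 21m

End time in minutes: 5×60 + 18 = 318
Start time in minutes: 2×60 + 57 = 177
Difference = 318 - 177 = 141 minutes
= 2 hours 21 minutes


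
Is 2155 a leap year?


Rules: divisible by 4 AND (not by 100 OR by 400)
2155 ÷ 4 = 538 remainder 3 → not divisible by 4
Not divisible by 4 → not a leap year

No


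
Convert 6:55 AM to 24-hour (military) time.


06:55

Input: 6:55 AM
AM hour stays: 6


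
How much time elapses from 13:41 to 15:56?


2h 15m

End time in minutes: 15×60 + 56 = 956
Start time in minutes: 13×60 + 41 = 821
Difference = 956 - 821 = 135 minutes
= 2 hours 15 minutes


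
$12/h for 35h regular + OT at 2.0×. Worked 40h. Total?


$540.00

Regular: 35h × $12 = $420.00
Overtime: 40 - 35 = 5h
OT pay: 5h × $12 × 2.0 = $120.00
Total = $420.00 + $120.00 = $540.00


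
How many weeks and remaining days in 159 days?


22 weeks 5 days

Weeks: 159 ÷ 7 = 22 remainder 5


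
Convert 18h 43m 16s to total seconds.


67396 seconds

Hours: 18 × 3600 = 64800
Minutes: 43 × 60 = 2580
Seconds: 16
Total = 64800 + 2580 + 16 = 67396


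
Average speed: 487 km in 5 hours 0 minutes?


97.4 km/h

Distance: 487 km
Time: 5 hours
Speed = 487 / 5 = 97.4 km/h


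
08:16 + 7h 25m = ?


15:41

Start: 496 minutes from midnight
Add: 445 minutes
Total: 941 minutes
Hours: 941 ÷ 60 = 15 remainder 41


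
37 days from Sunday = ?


Tuesday

Start: Sunday (index 6)
(6 + 37) mod 7
= 43 mod 7
= 1
Index 1 → Tuesday


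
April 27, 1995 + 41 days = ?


Start: April 27, 1995
Add 41 days
April 27 → May 1: 30 - 27 + 1 = 4 days (41 - 4 = 37 left)
May 1 → June 1: 31 - 1 + 1 = 31 days (37 - 31 = 6 left)
June 1 + 6 = June 7, 1995

June 7, 1995


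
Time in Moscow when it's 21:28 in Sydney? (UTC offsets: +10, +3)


14:28

Time difference = UTC+3 - UTC+10 = -7 hours
New hour = (21 -7) mod 24
= 14 mod 24 = 14
Minutes unchanged → 14:28


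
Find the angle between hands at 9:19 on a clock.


Hour hand = 9×30 + 19×0.5 = 279.5°
Minute hand = 19×6 = 114°
Difference = |279.5 - 114| = 165.5°

165.5°


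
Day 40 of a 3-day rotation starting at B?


Shift B

Shifts: A, B, C
Start: B (index 1)
Day 40: (1 + 40 - 1) mod 3
= 40 mod 3
= 1
Index 1 → shift B


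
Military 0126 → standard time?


1:26 AM

Hour: 1
1 < 12 → AM


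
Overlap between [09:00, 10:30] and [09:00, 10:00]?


60 minutes

Meeting A: 540-630 (in minutes from midnight)
Meeting B: 540-600
Overlap start = max(540, 540) = 540
Overlap end = min(630, 600) = 600
Overlap = max(0, 600 - 540) = 60 min


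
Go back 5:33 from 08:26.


02:53

Start: 506 minutes from midnight
Subtract: 333 minutes
Remaining: 506 - 333 = 173
Hours: 2, Minutes: 53


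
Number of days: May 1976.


31 days

Month: May (month 5)
May has 31 days


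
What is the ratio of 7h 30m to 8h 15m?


10:11 (0.91)

Duration 1: 450 minutes
Duration 2: 495 minutes
Ratio = 450:495
GCD = 45
Simplified = 10:11
As a decimal: 10/11 ≈ 0.91


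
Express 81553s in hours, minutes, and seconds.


Hours: 81553 ÷ 3600 = 22 remainder 2353
Minutes: 2353 ÷ 60 = 39 remainder 13
Seconds: 13

22h 39m 13s


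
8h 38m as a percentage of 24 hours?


Total minutes: 8×60 + 38 = 518
Day = 24×60 = 1440 minutes
Fraction = 518/1440 ≈ 0.3597
As a percentage: 518/1440 × 100 ≈ 35.97%

0.3597 (35.97%)


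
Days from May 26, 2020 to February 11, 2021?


261 days

From May 26, 2020 to February 11, 2021
Rest of May 2020: 31 - 26 = 5
Full months: June 30, July 31, August 31, September 30, October 31, November 30, December 31, January 31
Days into February 2021: 11
Total = 5 + 30 + 31 + 31 + 30 + 31 + 30 + 31 + 31 + 11 = 261 days


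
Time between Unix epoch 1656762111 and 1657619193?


Difference = 1657619193 - 1656762111 = 857082 seconds
In hours: 857082 / 3600 ≈ 238.1
In days: 857082 / 86400 ≈ 9.92

857082 seconds (238.1 hours / 9.92 days)


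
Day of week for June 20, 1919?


Zeller's congruence:
q=20, m=6, k=19, j=19
h = (20 + ⌊13×7/5⌋ + 19 + ⌊19/4⌋ + ⌊19/4⌋ - 2×19) mod 7
= (20 + 18 + 19 + 4 + 4 - 38) mod 7
= 27 mod 7 = 6
h=6 → Friday

Friday


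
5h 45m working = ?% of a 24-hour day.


24.0%

Time: 345 minutes
Day: 1440 minutes
Percentage = (345/1440) × 100 ≈ 24.0%


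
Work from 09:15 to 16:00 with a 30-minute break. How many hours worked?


6h 15m (375 minutes)

Total time = (16×60+0) - (9×60+15)
= 960 - 555 = 405 min
Minus break: 405 - 30 = 375 min
= 6h 15m


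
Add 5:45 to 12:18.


Start: 738 minutes from midnight
Add: 345 minutes
Total: 1083 minutes
Hours: 1083 ÷ 60 = 18 remainder 3

18:03


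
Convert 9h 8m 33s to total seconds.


32913 seconds

Hours: 9 × 3600 = 32400
Minutes: 8 × 60 = 480
Seconds: 33
Total = 32400 + 480 + 33 = 32913


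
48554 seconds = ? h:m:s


13h 29m 14s

Hours: 48554 ÷ 3600 = 13 remainder 1754
Minutes: 1754 ÷ 60 = 29 remainder 14
Seconds: 14


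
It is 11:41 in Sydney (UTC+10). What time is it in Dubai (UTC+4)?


05:41

Time difference = UTC+4 - UTC+10 = -6 hours
New hour = (11 -6) mod 24
= 5 mod 24 = 5
Minutes unchanged → 05:41


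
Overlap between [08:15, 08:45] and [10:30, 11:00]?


Meeting A: 495-525 (in minutes from midnight)
Meeting B: 630-660
Overlap start = max(495, 630) = 630
Overlap end = min(525, 660) = 525
Overlap = max(0, 525 - 630) = 0 min

0 minutes


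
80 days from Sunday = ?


Start: Sunday (index 6)
(6 + 80) mod 7
= 86 mod 7
= 2
Index 2 → Wednesday

Wednesday


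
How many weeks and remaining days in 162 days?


23 weeks 1 days

Weeks: 162 ÷ 7 = 23 remainder 1


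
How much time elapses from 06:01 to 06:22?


0h 21m

End time in minutes: 6×60 + 22 = 382
Start time in minutes: 6×60 + 1 = 361
Difference = 382 - 361 = 21 minutes
= 0 hours 21 minutes


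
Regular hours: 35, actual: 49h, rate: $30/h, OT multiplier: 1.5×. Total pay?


$1680.00

Regular: 35h × $30 = $1050.00
Overtime: 49 - 35 = 14h
OT pay: 14h × $30 × 1.5 = $630.00
Total = $1050.00 + $630.00 = $1680.00


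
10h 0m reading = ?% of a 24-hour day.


Time: 600 minutes
Day: 1440 minutes
Percentage = (600/1440) × 100 ≈ 41.7%

41.7%


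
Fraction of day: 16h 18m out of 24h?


0.6792 (67.92%)

Total minutes: 16×60 + 18 = 978
Day = 24×60 = 1440 minutes
Fraction = 978/1440 ≈ 0.6792
As a percentage: 978/1440 × 100 ≈ 67.92%


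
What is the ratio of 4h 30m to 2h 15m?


2:1 (2.00)

Duration 1: 270 minutes
Duration 2: 135 minutes
Ratio = 270:135
GCD = 135
Simplified = 2:1
As a decimal: 2/1 = 2.00


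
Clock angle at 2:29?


99.5°

Hour hand = 2×30 + 29×0.5 = 74.5°
Minute hand = 29×6 = 174°
Difference = |74.5 - 174| = 99.5°


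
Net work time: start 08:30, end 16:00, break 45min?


6h 45m (405 minutes)

Total time = (16×60+0) - (8×60+30)
= 960 - 510 = 450 min
Minus break: 450 - 45 = 405 min
= 6h 45m


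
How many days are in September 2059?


30 days

Month: September (month 9)
September has 30 days


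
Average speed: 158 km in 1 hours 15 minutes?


126.4 km/h

Distance: 158 km
Time: 1h 15m = 75 min = 75/60 = 5/4 hours
Speed = 158 ÷ (5/4) = 158 × 4 / 5 = 632/5 = 126.4 km/h


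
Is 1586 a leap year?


Rules: divisible by 4 AND (not by 100 OR by 400)
1586 ÷ 4 = 396 remainder 2 → not divisible by 4
Not divisible by 4 → not a leap year

No


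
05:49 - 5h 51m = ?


Start: 349 minutes from midnight
Subtract: 351 minutes
Remaining: 349 - 351 = -2
Negative → add 24×60 = 1438
Hours: 23, Minutes: 58

23:58


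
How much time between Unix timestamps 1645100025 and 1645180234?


Difference = 1645180234 - 1645100025 = 80209 seconds
In hours: 80209 / 3600 ≈ 22.3
In days: 80209 / 86400 ≈ 0.93

80209 seconds (22.3 hours / 0.93 days)


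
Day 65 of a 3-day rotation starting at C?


Shifts: A, B, C
Start: C (index 2)
Day 65: (2 + 65 - 1) mod 3
= 66 mod 3
= 0
Index 0 → shift A

Shift A


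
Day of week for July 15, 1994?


Zeller's congruence:
q=15, m=7, k=94, j=19
h = (15 + ⌊13×8/5⌋ + 94 + ⌊94/4⌋ + ⌊19/4⌋ - 2×19) mod 7
= (15 + 20 + 94 + 23 + 4 - 38) mod 7
= 118 mod 7 = 6
h=6 → Friday

Friday


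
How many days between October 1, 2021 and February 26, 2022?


From October 1, 2021 to February 26, 2022
Rest of October 2021: 31 - 1 = 30
Full months: November 30, December 31, January 31
Days into February 2022: 26
Total = 30 + 30 + 31 + 31 + 26 = 148 days

148 days


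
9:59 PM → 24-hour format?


Input: 9:59 PM
PM: 9 + 12 = 21

21:59


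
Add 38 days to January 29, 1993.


March 8, 1993

Start: January 29, 1993
Add 38 days
January 29 → February 1: 31 - 29 + 1 = 3 days (38 - 3 = 35 left)
February 1 → March 1: 28 - 1 + 1 = 28 days (35 - 28 = 7 left)
March 1 + 7 = March 8, 1993


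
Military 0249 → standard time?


Hour: 2
2 < 12 → AM

2:49 AM


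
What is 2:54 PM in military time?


14:54

Input: 2:54 PM
PM: 2 + 12 = 14


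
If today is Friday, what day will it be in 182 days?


Friday

Start: Friday (index 4)
(4 + 182) mod 7
= 186 mod 7
= 4
Index 4 → Friday


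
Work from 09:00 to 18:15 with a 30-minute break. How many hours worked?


Total time = (18×60+15) - (9×60+0)
= 1095 - 540 = 555 min
Minus break: 555 - 30 = 525 min
= 8h 45m

8h 45m (525 minutes)


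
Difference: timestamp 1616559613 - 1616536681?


22932 seconds (6.4 hours / 0.27 days)

Difference = 1616559613 - 1616536681 = 22932 seconds
In hours: 22932 / 3600 ≈ 6.4
In days: 22932 / 86400 ≈ 0.27


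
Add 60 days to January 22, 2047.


March 23, 2047

Start: January 22, 2047
Add 60 days
January 22 → February 1: 31 - 22 + 1 = 10 days (60 - 10 = 50 left)
February 1 → March 1: 28 - 1 + 1 = 28 days (50 - 28 = 22 left)
March 1 + 22 = March 23, 2047


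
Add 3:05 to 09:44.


Start: 584 minutes from midnight
Add: 185 minutes
Total: 769 minutes
Hours: 769 ÷ 60 = 12 remainder 49

12:49


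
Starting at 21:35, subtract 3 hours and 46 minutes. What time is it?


Start: 1295 minutes from midnight
Subtract: 226 minutes
Remaining: 1295 - 226 = 1069
Hours: 17, Minutes: 49

17:49


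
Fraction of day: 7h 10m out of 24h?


Total minutes: 7×60 + 10 = 430
Day = 24×60 = 1440 minutes
Fraction = 430/1440 ≈ 0.2986
As a percentage: 430/1440 × 100 ≈ 29.86%

0.2986 (29.86%)


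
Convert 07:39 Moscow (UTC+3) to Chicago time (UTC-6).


Time difference = UTC-6 - UTC+3 = -9 hours
New hour = (7 -9) mod 24
= -2 mod 24 = 22
Minutes unchanged → 22:39; -2 < 0 → previous day

22:39 (previous day)


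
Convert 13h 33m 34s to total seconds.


Hours: 13 × 3600 = 46800
Minutes: 33 × 60 = 1980
Seconds: 34
Total = 46800 + 1980 + 34 = 48814

48814 seconds


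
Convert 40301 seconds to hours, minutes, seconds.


11h 11m 41s

Hours: 40301 ÷ 3600 = 11 remainder 701
Minutes: 701 ÷ 60 = 11 remainder 41
Seconds: 41


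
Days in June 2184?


30 days

Month: June (month 6)
June has 30 days


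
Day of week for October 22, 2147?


Zeller's congruence:
q=22, m=10, k=47, j=21
h = (22 + ⌊13×11/5⌋ + 47 + ⌊47/4⌋ + ⌊21/4⌋ - 2×21) mod 7
= (22 + 28 + 47 + 11 + 5 - 42) mod 7
= 71 mod 7 = 1
h=1 → Sunday

Sunday


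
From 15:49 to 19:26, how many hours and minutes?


3h 37m

End time in minutes: 19×60 + 26 = 1166
Start time in minutes: 15×60 + 49 = 949
Difference = 1166 - 949 = 217 minutes
= 3 hours 37 minutes


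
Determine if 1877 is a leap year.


No

Rules: divisible by 4 AND (not by 100 OR by 400)
1877 ÷ 4 = 469 remainder 1 → not divisible by 4
Not divisible by 4 → not a leap year


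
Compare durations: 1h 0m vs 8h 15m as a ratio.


4:33 (0.12)

Duration 1: 60 minutes
Duration 2: 495 minutes
Ratio = 60:495
GCD = 15
Simplified = 4:33
As a decimal: 4/33 ≈ 0.12


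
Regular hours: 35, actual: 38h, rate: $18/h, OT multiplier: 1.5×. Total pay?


Regular: 35h × $18 = $630.00
Overtime: 38 - 35 = 3h
OT pay: 3h × $18 × 1.5 = $81.00
Total = $630.00 + $81.00 = $711.00

$711.00


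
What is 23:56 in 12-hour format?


11:56 PM

Hour: 23
23 - 12 = 11 → PM


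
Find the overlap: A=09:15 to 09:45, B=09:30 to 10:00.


Meeting A: 555-585 (in minutes from midnight)
Meeting B: 570-600
Overlap start = max(555, 570) = 570
Overlap end = min(585, 600) = 585
Overlap = max(0, 585 - 570) = 15 min

15 minutes


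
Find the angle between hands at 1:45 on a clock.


Hour hand = 1×30 + 45×0.5 = 52.5°
Minute hand = 45×6 = 270°
Difference = |52.5 - 270| = 217.5°
Since > 180°: 360 - 217.5 = 142.5°

142.5°


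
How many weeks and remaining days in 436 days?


62 weeks 2 days

Weeks: 436 ÷ 7 = 62 remainder 2


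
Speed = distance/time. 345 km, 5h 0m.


69.0 km/h

Distance: 345 km
Time: 5 hours
Speed = 345 / 5 = 69.0 km/h


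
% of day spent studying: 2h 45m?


Time: 165 minutes
Day: 1440 minutes
Percentage = (165/1440) × 100 ≈ 11.5%

11.5%


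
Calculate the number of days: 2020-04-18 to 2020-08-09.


From April 18, 2020 to August 9, 2020
Rest of April 2020: 30 - 18 = 12
Full months: May 31, June 30, July 31
Days into August 2020: 9
Total = 12 + 31 + 30 + 31 + 9 = 113 days

113 days


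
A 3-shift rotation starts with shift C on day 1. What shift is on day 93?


Shifts: A, B, C
Start: C (index 2)
Day 93: (2 + 93 - 1) mod 3
= 94 mod 3
= 1
Index 1 → shift B

Shift B


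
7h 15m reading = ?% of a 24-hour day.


Time: 435 minutes
Day: 1440 minutes
Percentage = (435/1440) × 100 ≈ 30.2%

30.2%


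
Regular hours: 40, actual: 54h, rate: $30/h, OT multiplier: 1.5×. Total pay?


$1830.00

Regular: 40h × $30 = $1200.00
Overtime: 54 - 40 = 14h
OT pay: 14h × $30 × 1.5 = $630.00
Total = $1200.00 + $630.00 = $1830.00


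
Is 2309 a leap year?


No

Rules: divisible by 4 AND (not by 100 OR by 400)
2309 ÷ 4 = 577 remainder 1 → not divisible by 4
Not divisible by 4 → not a leap year


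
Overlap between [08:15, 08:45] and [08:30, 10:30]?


15 minutes

Meeting A: 495-525 (in minutes from midnight)
Meeting B: 510-630
Overlap start = max(495, 510) = 510
Overlap end = min(525, 630) = 525
Overlap = max(0, 525 - 510) = 15 min


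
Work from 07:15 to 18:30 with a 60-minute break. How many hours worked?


Total time = (18×60+30) - (7×60+15)
= 1110 - 435 = 675 min
Minus break: 675 - 60 = 615 min
= 10h 15m

10h 15m (615 minutes)


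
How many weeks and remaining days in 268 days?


Weeks: 268 ÷ 7 = 38 remainder 2

38 weeks 2 days


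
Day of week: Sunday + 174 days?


Saturday

Start: Sunday (index 6)
(6 + 174) mod 7
= 180 mod 7
= 5
Index 5 → Saturday


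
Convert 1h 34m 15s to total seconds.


5655 seconds

Hours: 1 × 3600 = 3600
Minutes: 34 × 60 = 2040
Seconds: 15
Total = 3600 + 2040 + 15 = 5655


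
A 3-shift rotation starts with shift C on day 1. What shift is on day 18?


Shift B

Shifts: A, B, C
Start: C (index 2)
Day 18: (2 + 18 - 1) mod 3
= 19 mod 3
= 1
Index 1 → shift B


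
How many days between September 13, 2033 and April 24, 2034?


From September 13, 2033 to April 24, 2034
Rest of September 2033: 30 - 13 = 17
Full months: October 31, November 30, December 31, January 31, February 2034 28, March 31
Days into April 2034: 24
Total = 17 + 31 + 30 + 31 + 31 + 28 + 31 + 24 = 223 days

223 days


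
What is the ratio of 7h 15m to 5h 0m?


29:20 (1.45)

Duration 1: 435 minutes
Duration 2: 300 minutes
Ratio = 435:300
GCD = 15
Simplified = 29:20
As a decimal: 29/20 = 1.45


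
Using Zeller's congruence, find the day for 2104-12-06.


Saturday

Zeller's congruence:
q=6, m=12, k=4, j=21
h = (6 + ⌊13×13/5⌋ + 4 + ⌊4/4⌋ + ⌊21/4⌋ - 2×21) mod 7
= (6 + 33 + 4 + 1 + 5 - 42) mod 7
= 7 mod 7 = 0
h=0 → Saturday


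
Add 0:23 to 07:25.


Start: 445 minutes from midnight
Add: 23 minutes
Total: 468 minutes
Hours: 468 ÷ 60 = 7 remainder 48

07:48


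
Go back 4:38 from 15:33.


Start: 933 minutes from midnight
Subtract: 278 minutes
Remaining: 933 - 278 = 655
Hours: 10, Minutes: 55

10:55


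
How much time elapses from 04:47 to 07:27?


2h 40m

End time in minutes: 7×60 + 27 = 447
Start time in minutes: 4×60 + 47 = 287
Difference = 447 - 287 = 160 minutes
= 2 hours 40 minutes


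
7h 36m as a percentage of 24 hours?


Total minutes: 7×60 + 36 = 456
Day = 24×60 = 1440 minutes
Fraction = 456/1440 ≈ 0.3167
As a percentage: 456/1440 × 100 ≈ 31.67%

0.3167 (31.67%)


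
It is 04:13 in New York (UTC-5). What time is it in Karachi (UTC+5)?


14:13

Time difference = UTC+5 - UTC-5 = +10 hours
New hour = (4 + 10) mod 24
= 14 mod 24 = 14
Minutes unchanged → 14:13


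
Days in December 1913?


Month: December (month 12)
December has 31 days

31 days


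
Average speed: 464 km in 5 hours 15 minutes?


88.4 km/h

Distance: 464 km
Time: 5h 15m = 315 min = 315/60 = 21/4 hours
Speed = 464 ÷ (21/4) = 464 × 4 / 21 = 1856/21 ≈ 88.4 km/h


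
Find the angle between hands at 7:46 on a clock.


Hour hand = 7×30 + 46×0.5 = 233.0°
Minute hand = 46×6 = 276°
Difference = |233.0 - 276| = 43.0°

43.0°


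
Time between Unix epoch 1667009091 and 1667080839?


71748 seconds (19.9 hours / 0.83 days)

Difference = 1667080839 - 1667009091 = 71748 seconds
In hours: 71748 / 3600 ≈ 19.9
In days: 71748 / 86400 ≈ 0.83


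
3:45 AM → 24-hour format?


03:45

Input: 3:45 AM
AM hour stays: 3


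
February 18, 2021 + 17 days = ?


March 7, 2021

Start: February 18, 2021
Add 17 days
February 18 → March 1: 28 - 18 + 1 = 11 days (17 - 11 = 6 left)
March 1 + 6 = March 7, 2021


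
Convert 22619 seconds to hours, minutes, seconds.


6h 16m 59s

Hours: 22619 ÷ 3600 = 6 remainder 1019
Minutes: 1019 ÷ 60 = 16 remainder 59
Seconds: 59


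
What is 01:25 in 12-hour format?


Hour: 1
1 < 12 → AM

1:25 AM


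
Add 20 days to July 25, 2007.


August 14, 2007

Start: July 25, 2007
Add 20 days
July 25 → August 1: 31 - 25 + 1 = 7 days (20 - 7 = 13 left)
August 1 + 13 = August 14, 2007


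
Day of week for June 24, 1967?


Zeller's congruence:
q=24, m=6, k=67, j=19
h = (24 + ⌊13×7/5⌋ + 67 + ⌊67/4⌋ + ⌊19/4⌋ - 2×19) mod 7
= (24 + 18 + 67 + 16 + 4 - 38) mod 7
= 91 mod 7 = 0
h=0 → Saturday

Saturday


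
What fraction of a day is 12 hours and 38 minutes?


Total minutes: 12×60 + 38 = 758
Day = 24×60 = 1440 minutes
Fraction = 758/1440 ≈ 0.5264
As a percentage: 758/1440 × 100 ≈ 52.64%

0.5264 (52.64%)


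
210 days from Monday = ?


Monday

Start: Monday (index 0)
(0 + 210) mod 7
= 210 mod 7
= 0
Index 0 → Monday


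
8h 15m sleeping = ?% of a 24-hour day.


34.4%

Time: 495 minutes
Day: 1440 minutes
Percentage = (495/1440) × 100 ≈ 34.4%


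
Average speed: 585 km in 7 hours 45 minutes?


Distance: 585 km
Time: 7h 45m = 465 min = 465/60 = 31/4 hours
Speed = 585 ÷ (31/4) = 585 × 4 / 31 = 2340/31 ≈ 75.5 km/h

75.5 km/h


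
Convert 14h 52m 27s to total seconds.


53547 seconds

Hours: 14 × 3600 = 50400
Minutes: 52 × 60 = 3120
Seconds: 27
Total = 50400 + 3120 + 27 = 53547


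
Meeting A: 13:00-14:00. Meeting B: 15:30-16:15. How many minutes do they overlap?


Meeting A: 780-840 (in minutes from midnight)
Meeting B: 930-975
Overlap start = max(780, 930) = 930
Overlap end = min(840, 975) = 840
Overlap = max(0, 840 - 930) = 0 min

0 minutes


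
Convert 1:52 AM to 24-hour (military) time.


01:52

Input: 1:52 AM
AM hour stays: 1


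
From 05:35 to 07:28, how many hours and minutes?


1h 53m

End time in minutes: 7×60 + 28 = 448
Start time in minutes: 5×60 + 35 = 335
Difference = 448 - 335 = 113 minutes
= 1 hours 53 minutes


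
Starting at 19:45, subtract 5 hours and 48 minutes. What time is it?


13:57

Start: 1185 minutes from midnight
Subtract: 348 minutes
Remaining: 1185 - 348 = 837
Hours: 13, Minutes: 57


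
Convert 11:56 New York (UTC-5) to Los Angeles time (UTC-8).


Time difference = UTC-8 - UTC-5 = -3 hours
New hour = (11 -3) mod 24
= 8 mod 24 = 8
Minutes unchanged → 08:56

08:56


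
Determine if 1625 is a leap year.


No

Rules: divisible by 4 AND (not by 100 OR by 400)
1625 ÷ 4 = 406 remainder 1 → not divisible by 4
Not divisible by 4 → not a leap year


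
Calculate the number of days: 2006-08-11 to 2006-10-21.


71 days

From August 11, 2006 to October 21, 2006
Rest of August 2006: 31 - 11 = 20
Full months: September 30
Days into October 2006: 21
Total = 20 + 30 + 21 = 71 days


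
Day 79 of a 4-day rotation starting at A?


Shifts: A, B, C, D
Start: A (index 0)
Day 79: (0 + 79 - 1) mod 4
= 78 mod 4
= 2
Index 2 → shift C

Shift C


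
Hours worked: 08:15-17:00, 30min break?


8h 15m (495 minutes)

Total time = (17×60+0) - (8×60+15)
= 1020 - 495 = 525 min
Minus break: 525 - 30 = 495 min
= 8h 15m


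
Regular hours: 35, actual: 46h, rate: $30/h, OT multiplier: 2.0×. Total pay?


$1710.00

Regular: 35h × $30 = $1050.00
Overtime: 46 - 35 = 11h
OT pay: 11h × $30 × 2.0 = $660.00
Total = $1050.00 + $660.00 = $1710.00


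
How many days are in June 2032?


30 days

Month: June (month 6)
June has 30 days


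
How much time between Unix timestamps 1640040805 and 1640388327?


Difference = 1640388327 - 1640040805 = 347522 seconds
In hours: 347522 / 3600 ≈ 96.5
In days: 347522 / 86400 ≈ 4.02

347522 seconds (96.5 hours / 4.02 days)


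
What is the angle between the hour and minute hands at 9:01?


95.5°

Hour hand = 9×30 + 1×0.5 = 270.5°
Minute hand = 1×6 = 6°
Difference = |270.5 - 6| = 264.5°
Since > 180°: 360 - 264.5 = 95.5°


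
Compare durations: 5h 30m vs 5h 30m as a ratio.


1:1 (1.00)

Duration 1: 330 minutes
Duration 2: 330 minutes
Ratio = 330:330
GCD = 330
Simplified = 1:1
As a decimal: 1/1 = 1.00


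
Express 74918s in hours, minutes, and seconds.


20h 48m 38s

Hours: 74918 ÷ 3600 = 20 remainder 2918
Minutes: 2918 ÷ 60 = 48 remainder 38
Seconds: 38


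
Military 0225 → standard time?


2:25 AM

Hour: 2
2 < 12 → AM


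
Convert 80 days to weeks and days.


11 weeks 3 days

Weeks: 80 ÷ 7 = 11 remainder 3


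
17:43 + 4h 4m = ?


21:47

Start: 1063 minutes from midnight
Add: 244 minutes
Total: 1307 minutes
Hours: 1307 ÷ 60 = 21 remainder 47


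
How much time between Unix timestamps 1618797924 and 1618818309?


Difference = 1618818309 - 1618797924 = 20385 seconds
In hours: 20385 / 3600 ≈ 5.7
In days: 20385 / 86400 ≈ 0.24

20385 seconds (5.7 hours / 0.24 days)


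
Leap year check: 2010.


Rules: divisible by 4 AND (not by 100 OR by 400)
2010 ÷ 4 = 502 remainder 2 → not divisible by 4
Not divisible by 4 → not a leap year

No


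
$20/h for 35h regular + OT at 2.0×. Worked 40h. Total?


Regular: 35h × $20 = $700.00
Overtime: 40 - 35 = 5h
OT pay: 5h × $20 × 2.0 = $200.00
Total = $700.00 + $200.00 = $900.00

$900.00


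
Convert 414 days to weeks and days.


59 weeks 1 days

Weeks: 414 ÷ 7 = 59 remainder 1


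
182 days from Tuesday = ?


Tuesday

Start: Tuesday (index 1)
(1 + 182) mod 7
= 183 mod 7
= 1
Index 1 → Tuesday


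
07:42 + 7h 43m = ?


15:25

Start: 462 minutes from midnight
Add: 463 minutes
Total: 925 minutes
Hours: 925 ÷ 60 = 15 remainder 25


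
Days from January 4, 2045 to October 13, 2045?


282 days

From January 4, 2045 to October 13, 2045
Rest of January 2045: 31 - 4 = 27
Full months: February 2045 28, March 31, April 30, May 31, June 30, July 31, August 31, September 30
Days into October 2045: 13
Total = 27 + 28 + 31 + 30 + 31 + 30 + 31 + 31 + 30 + 13 = 282 days


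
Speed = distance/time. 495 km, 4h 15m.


Distance: 495 km
Time: 4h 15m = 255 min = 255/60 = 17/4 hours
Speed = 495 ÷ (17/4) = 495 × 4 / 17 = 1980/17 ≈ 116.5 km/h

116.5 km/h


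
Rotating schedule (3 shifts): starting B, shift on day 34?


Shift B

Shifts: A, B, C
Start: B (index 1)
Day 34: (1 + 34 - 1) mod 3
= 34 mod 3
= 1
Index 1 → shift B


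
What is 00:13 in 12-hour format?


12:13 AM

Hour: 0
0 → 12 AM (midnight)


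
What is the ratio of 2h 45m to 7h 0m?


Duration 1: 165 minutes
Duration 2: 420 minutes
Ratio = 165:420
GCD = 15
Simplified = 11:28
As a decimal: 11/28 ≈ 0.39

11:28 (0.39)


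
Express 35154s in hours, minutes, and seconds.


9h 45m 54s

Hours: 35154 ÷ 3600 = 9 remainder 2754
Minutes: 2754 ÷ 60 = 45 remainder 54
Seconds: 54


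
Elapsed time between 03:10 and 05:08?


1h 58m

End time in minutes: 5×60 + 8 = 308
Start time in minutes: 3×60 + 10 = 190
Difference = 308 - 190 = 118 minutes
= 1 hours 58 minutes


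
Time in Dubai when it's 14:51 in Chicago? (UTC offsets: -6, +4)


00:51 (next day)

Time difference = UTC+4 - UTC-6 = +10 hours
New hour = (14 + 10) mod 24
= 24 mod 24 = 0
Minutes unchanged → 00:51; 24 ≥ 24 → next day


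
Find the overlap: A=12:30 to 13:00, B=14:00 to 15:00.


0 minutes

Meeting A: 750-780 (in minutes from midnight)
Meeting B: 840-900
Overlap start = max(750, 840) = 840
Overlap end = min(780, 900) = 780
Overlap = max(0, 780 - 840) = 0 min


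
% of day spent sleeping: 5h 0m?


Time: 300 minutes
Day: 1440 minutes
Percentage = (300/1440) × 100 ≈ 20.8%

20.8%


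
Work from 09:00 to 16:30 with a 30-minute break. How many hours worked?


7h 0m (420 minutes)

Total time = (16×60+30) - (9×60+0)
= 990 - 540 = 450 min
Minus break: 450 - 30 = 420 min
= 7h 0m


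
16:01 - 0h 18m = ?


Start: 961 minutes from midnight
Subtract: 18 minutes
Remaining: 961 - 18 = 943
Hours: 15, Minutes: 43

15:43


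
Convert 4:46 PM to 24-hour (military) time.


16:46

Input: 4:46 PM
PM: 4 + 12 = 16


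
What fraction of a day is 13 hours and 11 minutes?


Total minutes: 13×60 + 11 = 791
Day = 24×60 = 1440 minutes
Fraction = 791/1440 ≈ 0.5493
As a percentage: 791/1440 × 100 ≈ 54.93%

0.5493 (54.93%)


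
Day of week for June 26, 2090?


Monday

Zeller's congruence:
q=26, m=6, k=90, j=20
h = (26 + ⌊13×7/5⌋ + 90 + ⌊90/4⌋ + ⌊20/4⌋ - 2×20) mod 7
= (26 + 18 + 90 + 22 + 5 - 40) mod 7
= 121 mod 7 = 2
h=2 → Monday


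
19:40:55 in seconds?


70855 seconds

Hours: 19 × 3600 = 68400
Minutes: 40 × 60 = 2400
Seconds: 55
Total = 68400 + 2400 + 55 = 70855


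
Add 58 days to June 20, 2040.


Start: June 20, 2040
Add 58 days
June 20 → July 1: 30 - 20 + 1 = 11 days (58 - 11 = 47 left)
July 1 → August 1: 31 - 1 + 1 = 31 days (47 - 31 = 16 left)
August 1 + 16 = August 17, 2040

August 17, 2040


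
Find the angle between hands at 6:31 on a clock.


9.5°

Hour hand = 6×30 + 31×0.5 = 195.5°
Minute hand = 31×6 = 186°
Difference = |195.5 - 186| = 9.5°


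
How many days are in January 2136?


31 days

Month: January (month 1)
January has 31 days


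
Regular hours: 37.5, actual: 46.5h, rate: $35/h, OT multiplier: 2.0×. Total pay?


Regular: 37.5h × $35 = $1312.50
Overtime: 46.5 - 37.5 = 9.0h
OT pay: 9.0h × $35 × 2.0 = $630.00
Total = $1312.50 + $630.00 = $1942.50

$1942.50


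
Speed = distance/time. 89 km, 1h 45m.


50.9 km/h

Distance: 89 km
Time: 1h 45m = 105 min = 105/60 = 7/4 hours
Speed = 89 ÷ (7/4) = 89 × 4 / 7 = 356/7 ≈ 50.9 km/h


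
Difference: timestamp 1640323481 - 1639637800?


685681 seconds (190.5 hours / 7.94 days)

Difference = 1640323481 - 1639637800 = 685681 seconds
In hours: 685681 / 3600 ≈ 190.5
In days: 685681 / 86400 ≈ 7.94


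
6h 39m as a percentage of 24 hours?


0.2771 (27.71%)

Total minutes: 6×60 + 39 = 399
Day = 24×60 = 1440 minutes
Fraction = 399/1440 ≈ 0.2771
As a percentage: 399/1440 × 100 ≈ 27.71%


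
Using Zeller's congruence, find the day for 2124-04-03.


Zeller's congruence:
q=3, m=4, k=24, j=21
h = (3 + ⌊13×5/5⌋ + 24 + ⌊24/4⌋ + ⌊21/4⌋ - 2×21) mod 7
= (3 + 13 + 24 + 6 + 5 - 42) mod 7
= 9 mod 7 = 2
h=2 → Monday

Monday


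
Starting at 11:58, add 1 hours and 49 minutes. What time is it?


Start: 718 minutes from midnight
Add: 109 minutes
Total: 827 minutes
Hours: 827 ÷ 60 = 13 remainder 47

13:47


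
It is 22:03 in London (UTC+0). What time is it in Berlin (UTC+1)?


23:03

Time difference = UTC+1 - UTC+0 = +1 hours
New hour = (22 + 1) mod 24
= 23 mod 24 = 23
Minutes unchanged → 23:03


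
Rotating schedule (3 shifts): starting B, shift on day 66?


Shift A

Shifts: A, B, C
Start: B (index 1)
Day 66: (1 + 66 - 1) mod 3
= 66 mod 3
= 0
Index 0 → shift A


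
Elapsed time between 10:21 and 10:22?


End time in minutes: 10×60 + 22 = 622
Start time in minutes: 10×60 + 21 = 621
Difference = 622 - 621 = 1 minutes
= 0 hours 1 minutes

0h 1m


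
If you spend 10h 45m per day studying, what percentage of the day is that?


44.8%

Time: 645 minutes
Day: 1440 minutes
Percentage = (645/1440) × 100 ≈ 44.8%


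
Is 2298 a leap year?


Rules: divisible by 4 AND (not by 100 OR by 400)
2298 ÷ 4 = 574 remainder 2 → not divisible by 4
Not divisible by 4 → not a leap year

No


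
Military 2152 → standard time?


Hour: 21
21 - 12 = 9 → PM

9:52 PM


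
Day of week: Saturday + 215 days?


Start: Saturday (index 5)
(5 + 215) mod 7
= 220 mod 7
= 3
Index 3 → Thursday

Thursday


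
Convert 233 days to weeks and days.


Weeks: 233 ÷ 7 = 33 remainder 2

33 weeks 2 days


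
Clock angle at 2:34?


Hour hand = 2×30 + 34×0.5 = 77.0°
Minute hand = 34×6 = 204°
Difference = |77.0 - 204| = 127.0°

127.0°


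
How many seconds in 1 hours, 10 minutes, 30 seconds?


4230 seconds

Hours: 1 × 3600 = 3600
Minutes: 10 × 60 = 600
Seconds: 30
Total = 3600 + 600 + 30 = 4230


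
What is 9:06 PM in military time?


21:06

Input: 9:06 PM
PM: 9 + 12 = 21


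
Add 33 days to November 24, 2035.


Start: November 24, 2035
Add 33 days
November 24 → December 1: 30 - 24 + 1 = 7 days (33 - 7 = 26 left)
December 1 + 26 = December 27, 2035

December 27, 2035


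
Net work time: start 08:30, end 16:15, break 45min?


Total time = (16×60+15) - (8×60+30)
= 975 - 510 = 465 min
Minus break: 465 - 45 = 420 min
= 7h 0m

7h 0m (420 minutes)


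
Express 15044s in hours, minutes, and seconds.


4h 10m 44s

Hours: 15044 ÷ 3600 = 4 remainder 644
Minutes: 644 ÷ 60 = 10 remainder 44
Seconds: 44


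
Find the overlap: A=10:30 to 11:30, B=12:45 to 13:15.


Meeting A: 630-690 (in minutes from midnight)
Meeting B: 765-795
Overlap start = max(630, 765) = 765
Overlap end = min(690, 795) = 690
Overlap = max(0, 690 - 765) = 0 min

0 minutes


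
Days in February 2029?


Month: February (month 2)
February: 28 or 29 (leap year)
2029 leap year? No

28 days


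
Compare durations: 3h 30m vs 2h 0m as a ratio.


Duration 1: 210 minutes
Duration 2: 120 minutes
Ratio = 210:120
GCD = 30
Simplified = 7:4
As a decimal: 7/4 = 1.75

7:4 (1.75)


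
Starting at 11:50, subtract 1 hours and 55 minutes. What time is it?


09:55

Start: 710 minutes from midnight
Subtract: 115 minutes
Remaining: 710 - 115 = 595
Hours: 9, Minutes: 55


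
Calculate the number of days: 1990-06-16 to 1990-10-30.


136 days

From June 16, 1990 to October 30, 1990
Rest of June 1990: 30 - 16 = 14
Full months: July 31, August 31, September 30
Days into October 1990: 30
Total = 14 + 31 + 31 + 30 + 30 = 136 days


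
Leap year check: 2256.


Yes

Rules: divisible by 4 AND (not by 100 OR by 400)
2256 ÷ 4 = 564 exactly → divisible by 4
2256 ÷ 100 = 22 remainder 56 → not divisible by 100
Divisible by 4 but not by 100 → leap year


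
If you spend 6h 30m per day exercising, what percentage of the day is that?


27.1%

Time: 390 minutes
Day: 1440 minutes
Percentage = (390/1440) × 100 ≈ 27.1%


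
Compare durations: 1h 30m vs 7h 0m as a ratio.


3:14 (0.21)

Duration 1: 90 minutes
Duration 2: 420 minutes
Ratio = 90:420
GCD = 30
Simplified = 3:14
As a decimal: 3/14 ≈ 0.21


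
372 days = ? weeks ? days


Weeks: 372 ÷ 7 = 53 remainder 1

53 weeks 1 days


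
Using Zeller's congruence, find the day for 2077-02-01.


Monday

Zeller's congruence:
q=1, m=14, k=76, j=20
h = (1 + ⌊13×15/5⌋ + 76 + ⌊76/4⌋ + ⌊20/4⌋ - 2×20) mod 7
= (1 + 39 + 76 + 19 + 5 - 40) mod 7
= 100 mod 7 = 2
h=2 → Monday


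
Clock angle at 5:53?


141.5°

Hour hand = 5×30 + 53×0.5 = 176.5°
Minute hand = 53×6 = 318°
Difference = |176.5 - 318| = 141.5°


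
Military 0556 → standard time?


Hour: 5
5 < 12 → AM

5:56 AM


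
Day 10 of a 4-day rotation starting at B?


Shifts: A, B, C, D
Start: B (index 1)
Day 10: (1 + 10 - 1) mod 4
= 10 mod 4
= 2
Index 2 → shift C

Shift C


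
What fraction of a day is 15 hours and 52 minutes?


Total minutes: 15×60 + 52 = 952
Day = 24×60 = 1440 minutes
Fraction = 952/1440 ≈ 0.6611
As a percentage: 952/1440 × 100 ≈ 66.11%

0.6611 (66.11%)


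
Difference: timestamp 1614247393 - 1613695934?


551459 seconds (153.2 hours / 6.38 days)

Difference = 1614247393 - 1613695934 = 551459 seconds
In hours: 551459 / 3600 ≈ 153.2
In days: 551459 / 86400 ≈ 6.38


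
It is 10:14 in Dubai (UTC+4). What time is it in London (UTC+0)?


06:14

Time difference = UTC+0 - UTC+4 = -4 hours
New hour = (10 -4) mod 24
= 6 mod 24 = 6
Minutes unchanged → 06:14


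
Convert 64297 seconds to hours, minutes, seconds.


17h 51m 37s

Hours: 64297 ÷ 3600 = 17 remainder 3097
Minutes: 3097 ÷ 60 = 51 remainder 37
Seconds: 37


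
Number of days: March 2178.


31 days

Month: March (month 3)
March has 31 days


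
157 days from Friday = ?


Start: Friday (index 4)
(4 + 157) mod 7
= 161 mod 7
= 0
Index 0 → Monday

Monday


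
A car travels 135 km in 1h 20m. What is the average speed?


101.3 km/h

Distance: 135 km
Time: 1h 20m = 80 min = 80/60 = 4/3 hours
Speed = 135 ÷ (4/3) = 135 × 3 / 4 = 405/4 ≈ 101.3 km/h


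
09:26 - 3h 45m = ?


05:41

Start: 566 minutes from midnight
Subtract: 225 minutes
Remaining: 566 - 225 = 341
Hours: 5, Minutes: 41


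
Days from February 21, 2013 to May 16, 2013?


From February 21, 2013 to May 16, 2013
Rest of February 2013: 28 - 21 = 7
Full months: March 31, April 30
Days into May 2013: 16
Total = 7 + 31 + 30 + 16 = 84 days

84 days


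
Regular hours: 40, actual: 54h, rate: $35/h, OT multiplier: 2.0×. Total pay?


Regular: 40h × $35 = $1400.00
Overtime: 54 - 40 = 14h
OT pay: 14h × $35 × 2.0 = $980.00
Total = $1400.00 + $980.00 = $2380.00

$2380.00


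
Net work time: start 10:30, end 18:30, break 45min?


Total time = (18×60+30) - (10×60+30)
= 1110 - 630 = 480 min
Minus break: 480 - 45 = 435 min
= 7h 15m

7h 15m (435 minutes)


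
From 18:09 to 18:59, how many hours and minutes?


0h 50m

End time in minutes: 18×60 + 59 = 1139
Start time in minutes: 18×60 + 9 = 1089
Difference = 1139 - 1089 = 50 minutes
= 0 hours 50 minutes


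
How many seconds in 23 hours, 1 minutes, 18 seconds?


82878 seconds

Hours: 23 × 3600 = 82800
Minutes: 1 × 60 = 60
Seconds: 18
Total = 82800 + 60 + 18 = 82878


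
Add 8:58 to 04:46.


13:44

Start: 286 minutes from midnight
Add: 538 minutes
Total: 824 minutes
Hours: 824 ÷ 60 = 13 remainder 44


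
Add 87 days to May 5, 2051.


July 31, 2051

Start: May 5, 2051
Add 87 days
May 5 → June 1: 31 - 5 + 1 = 27 days (87 - 27 = 60 left)
June 1 → July 1: 30 - 1 + 1 = 30 days (60 - 30 = 30 left)
July 1 + 30 = July 31, 2051


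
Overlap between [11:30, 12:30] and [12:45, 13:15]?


Meeting A: 690-750 (in minutes from midnight)
Meeting B: 765-795
Overlap start = max(690, 765) = 765
Overlap end = min(750, 795) = 750
Overlap = max(0, 750 - 765) = 0 min

0 minutes


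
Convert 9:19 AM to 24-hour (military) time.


09:19

Input: 9:19 AM
AM hour stays: 9


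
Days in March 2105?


31 days

Month: March (month 3)
March has 31 days


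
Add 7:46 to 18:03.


Start: 1083 minutes from midnight
Add: 466 minutes
Total: 1549 minutes
Hours: 1549 ÷ 60 = 25 remainder 49
25 ≥ 24 → 25 - 24 = 1 (next day)

01:49 (next day)


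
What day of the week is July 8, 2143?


Zeller's congruence:
q=8, m=7, k=43, j=21
h = (8 + ⌊13×8/5⌋ + 43 + ⌊43/4⌋ + ⌊21/4⌋ - 2×21) mod 7
= (8 + 20 + 43 + 10 + 5 - 42) mod 7
= 44 mod 7 = 2
h=2 → Monday

Monday


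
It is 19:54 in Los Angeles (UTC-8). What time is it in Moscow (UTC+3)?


06:54 (next day)

Time difference = UTC+3 - UTC-8 = +11 hours
New hour = (19 + 11) mod 24
= 30 mod 24 = 6
Minutes unchanged → 06:54; 30 ≥ 24 → next day


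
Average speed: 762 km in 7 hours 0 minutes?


Distance: 762 km
Time: 7 hours
Speed = 762 / 7 ≈ 108.9 km/h

108.9 km/h


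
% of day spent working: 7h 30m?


Time: 450 minutes
Day: 1440 minutes
Percentage = (450/1440) × 100 ≈ 31.3%

31.3%


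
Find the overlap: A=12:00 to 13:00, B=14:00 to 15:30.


0 minutes

Meeting A: 720-780 (in minutes from midnight)
Meeting B: 840-930
Overlap start = max(720, 840) = 840
Overlap end = min(780, 930) = 780
Overlap = max(0, 780 - 840) = 0 min


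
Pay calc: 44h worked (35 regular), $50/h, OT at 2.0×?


$2650.00

Regular: 35h × $50 = $1750.00
Overtime: 44 - 35 = 9h
OT pay: 9h × $50 × 2.0 = $900.00
Total = $1750.00 + $900.00 = $2650.00


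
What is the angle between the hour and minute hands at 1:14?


Hour hand = 1×30 + 14×0.5 = 37.0°
Minute hand = 14×6 = 84°
Difference = |37.0 - 84| = 47.0°

47.0°


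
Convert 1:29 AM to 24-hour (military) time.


Input: 1:29 AM
AM hour stays: 1

01:29


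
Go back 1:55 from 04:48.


Start: 288 minutes from midnight
Subtract: 115 minutes
Remaining: 288 - 115 = 173
Hours: 2, Minutes: 53

02:53


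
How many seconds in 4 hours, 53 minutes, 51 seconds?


17631 seconds

Hours: 4 × 3600 = 14400
Minutes: 53 × 60 = 3180
Seconds: 51
Total = 14400 + 3180 + 51 = 17631


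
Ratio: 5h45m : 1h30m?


Duration 1: 345 minutes
Duration 2: 90 minutes
Ratio = 345:90
GCD = 15
Simplified = 23:6
As a decimal: 23/6 ≈ 3.83

23:6 (3.83)


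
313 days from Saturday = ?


Start: Saturday (index 5)
(5 + 313) mod 7
= 318 mod 7
= 3
Index 3 → Thursday

Thursday


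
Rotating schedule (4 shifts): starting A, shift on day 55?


Shifts: A, B, C, D
Start: A (index 0)
Day 55: (0 + 55 - 1) mod 4
= 54 mod 4
= 2
Index 2 → shift C

Shift C


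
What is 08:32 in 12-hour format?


Hour: 8
8 < 12 → AM

8:32 AM


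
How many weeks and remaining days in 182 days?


26 weeks 0 days

Weeks: 182 ÷ 7 = 26 remainder 0


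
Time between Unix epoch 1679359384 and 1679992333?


Difference = 1679992333 - 1679359384 = 632949 seconds
In hours: 632949 / 3600 ≈ 175.8
In days: 632949 / 86400 ≈ 7.33

632949 seconds (175.8 hours / 7.33 days)


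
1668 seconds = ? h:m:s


Hours: 1668 ÷ 3600 = 0 remainder 1668
Minutes: 1668 ÷ 60 = 27 remainder 48
Seconds: 48

0h 27m 48s
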